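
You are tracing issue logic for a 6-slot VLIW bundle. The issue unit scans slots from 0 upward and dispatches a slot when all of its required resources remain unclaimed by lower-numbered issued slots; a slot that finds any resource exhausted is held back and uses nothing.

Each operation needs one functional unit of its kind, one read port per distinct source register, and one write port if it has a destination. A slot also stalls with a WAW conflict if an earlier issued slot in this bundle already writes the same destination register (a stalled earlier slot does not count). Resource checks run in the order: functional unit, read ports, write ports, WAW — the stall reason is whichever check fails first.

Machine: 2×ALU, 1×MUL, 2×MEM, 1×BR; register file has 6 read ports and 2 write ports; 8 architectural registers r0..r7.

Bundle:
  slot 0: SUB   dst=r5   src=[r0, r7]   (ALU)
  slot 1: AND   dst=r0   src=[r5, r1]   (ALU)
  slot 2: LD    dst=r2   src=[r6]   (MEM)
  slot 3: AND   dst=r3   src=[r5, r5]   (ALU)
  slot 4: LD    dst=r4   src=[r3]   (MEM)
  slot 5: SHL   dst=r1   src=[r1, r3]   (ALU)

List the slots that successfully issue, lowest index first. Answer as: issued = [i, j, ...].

issued = [0, 1]

[0] ALU needs rd=2 wr=1: ok; after: ALU=1 MUL=1 MEM=2 BR=1, R=4, W=1
[1] ALU needs rd=2 wr=1: ok; after: ALU=0 MUL=1 MEM=2 BR=1, R=2, W=0
[2] MEM needs rd=1 wr=1: WR_PORT; after: ALU=0 MUL=1 MEM=2 BR=1, R=2, W=0
[3] ALU needs rd=1 wr=1: FU; after: ALU=0 MUL=1 MEM=2 BR=1, R=2, W=0
[4] MEM needs rd=1 wr=1: WR_PORT; after: ALU=0 MUL=1 MEM=2 BR=1, R=2, W=0
[5] ALU needs rd=2 wr=1: FU; after: ALU=0 MUL=1 MEM=2 BR=1, R=2, W=0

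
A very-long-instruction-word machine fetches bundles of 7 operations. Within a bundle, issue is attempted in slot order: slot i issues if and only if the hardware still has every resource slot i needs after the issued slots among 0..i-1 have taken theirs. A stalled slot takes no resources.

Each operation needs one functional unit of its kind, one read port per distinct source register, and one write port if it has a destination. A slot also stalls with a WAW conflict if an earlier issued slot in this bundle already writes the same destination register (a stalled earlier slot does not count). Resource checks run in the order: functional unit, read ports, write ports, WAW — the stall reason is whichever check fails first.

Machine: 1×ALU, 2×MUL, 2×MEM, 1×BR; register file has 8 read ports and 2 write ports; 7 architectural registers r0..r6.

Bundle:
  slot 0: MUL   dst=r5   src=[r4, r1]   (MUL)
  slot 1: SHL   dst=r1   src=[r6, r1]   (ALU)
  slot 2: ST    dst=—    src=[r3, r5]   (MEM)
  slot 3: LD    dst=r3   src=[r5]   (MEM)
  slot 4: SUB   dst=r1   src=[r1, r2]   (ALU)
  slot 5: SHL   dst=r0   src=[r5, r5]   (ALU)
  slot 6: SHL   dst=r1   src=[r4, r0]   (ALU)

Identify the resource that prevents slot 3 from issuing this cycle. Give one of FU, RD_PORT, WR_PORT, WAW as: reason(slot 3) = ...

#0 MUL src=r4,r1 dispatched  <A:1 Mu:1 Ld:2 B:1 rd:6 wr:1>
#1 ALU src=r6,r1 dispatched  <A:0 Mu:1 Ld:2 B:1 rd:4 wr:0>
#2 MEM src=r3,r5 dispatched  <A:0 Mu:1 Ld:1 B:1 rd:2 wr:0>
#3 MEM src=r5 held:WR_PORT  <A:0 Mu:1 Ld:1 B:1 rd:2 wr:0>
#4 ALU src=r1,r2 held:FU  <A:0 Mu:1 Ld:1 B:1 rd:2 wr:0>
#5 ALU src=r5,r5 held:FU  <A:0 Mu:1 Ld:1 B:1 rd:2 wr:0>
#6 ALU src=r4,r0 held:FU  <A:0 Mu:1 Ld:1 B:1 rd:2 wr:0>

reason(slot 3) = WR_PORT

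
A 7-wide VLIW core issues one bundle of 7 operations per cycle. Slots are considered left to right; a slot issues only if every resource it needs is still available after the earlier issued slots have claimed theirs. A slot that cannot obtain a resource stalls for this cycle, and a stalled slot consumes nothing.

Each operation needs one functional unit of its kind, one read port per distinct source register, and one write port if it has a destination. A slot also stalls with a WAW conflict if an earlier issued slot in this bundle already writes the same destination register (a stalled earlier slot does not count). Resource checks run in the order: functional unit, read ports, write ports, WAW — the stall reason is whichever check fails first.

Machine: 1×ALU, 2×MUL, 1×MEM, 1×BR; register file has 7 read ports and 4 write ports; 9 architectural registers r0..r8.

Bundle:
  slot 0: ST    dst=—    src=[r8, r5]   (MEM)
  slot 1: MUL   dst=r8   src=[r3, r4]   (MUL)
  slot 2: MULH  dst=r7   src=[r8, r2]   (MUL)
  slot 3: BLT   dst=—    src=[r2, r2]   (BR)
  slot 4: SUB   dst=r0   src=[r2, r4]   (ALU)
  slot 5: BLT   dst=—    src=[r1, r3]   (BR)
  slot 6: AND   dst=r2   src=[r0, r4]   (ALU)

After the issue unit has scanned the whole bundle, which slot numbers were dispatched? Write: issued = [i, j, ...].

issued = [0, 1, 2, 3]

#0 MEM src=r8,r5 dispatched  <A:1 Mu:2 Ld:0 B:1 rd:5 wr:4>
#1 MUL src=r3,r4 dispatched  <A:1 Mu:1 Ld:0 B:1 rd:3 wr:3>
#2 MUL src=r8,r2 dispatched  <A:1 Mu:0 Ld:0 B:1 rd:1 wr:2>
#3 BR src=r2,r2 dispatched  <A:1 Mu:0 Ld:0 B:0 rd:0 wr:2>
#4 ALU src=r2,r4 held:RD_PORT  <A:1 Mu:0 Ld:0 B:0 rd:0 wr:2>
#5 BR src=r1,r3 held:FU  <A:1 Mu:0 Ld:0 B:0 rd:0 wr:2>
#6 ALU src=r0,r4 held:RD_PORT  <A:1 Mu:0 Ld:0 B:0 rd:0 wr:2>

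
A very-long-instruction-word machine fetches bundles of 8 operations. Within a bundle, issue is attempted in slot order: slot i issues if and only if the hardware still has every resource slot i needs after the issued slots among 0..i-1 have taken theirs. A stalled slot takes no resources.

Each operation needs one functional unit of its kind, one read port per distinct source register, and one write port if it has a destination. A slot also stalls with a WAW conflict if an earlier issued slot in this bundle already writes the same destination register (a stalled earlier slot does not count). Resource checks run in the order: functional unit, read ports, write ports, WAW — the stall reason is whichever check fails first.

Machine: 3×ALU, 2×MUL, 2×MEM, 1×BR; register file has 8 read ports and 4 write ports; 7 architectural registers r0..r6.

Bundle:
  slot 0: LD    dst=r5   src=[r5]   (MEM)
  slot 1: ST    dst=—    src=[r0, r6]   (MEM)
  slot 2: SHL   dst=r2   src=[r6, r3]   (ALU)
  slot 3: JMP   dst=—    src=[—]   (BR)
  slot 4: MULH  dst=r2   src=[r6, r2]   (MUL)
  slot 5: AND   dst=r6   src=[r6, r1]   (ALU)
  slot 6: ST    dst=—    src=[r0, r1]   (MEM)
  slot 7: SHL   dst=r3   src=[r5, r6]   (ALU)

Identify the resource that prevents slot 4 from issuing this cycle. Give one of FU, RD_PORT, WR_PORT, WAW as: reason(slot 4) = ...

reason(slot 4) = WAW

slot 0 (MEM): ISSUE — free A3,Mu2,Ld1,B1 rp7 wp3
slot 1 (MEM): ISSUE — free A3,Mu2,Ld0,B1 rp5 wp3
slot 2 (ALU): ISSUE — free A2,Mu2,Ld0,B1 rp3 wp2
slot 3 (BR): ISSUE — free A2,Mu2,Ld0,B0 rp3 wp2
slot 4 (MUL): stall WAW — free A2,Mu2,Ld0,B0 rp3 wp2
slot 5 (ALU): ISSUE — free A1,Mu2,Ld0,B0 rp1 wp1
slot 6 (MEM): stall FU — free A1,Mu2,Ld0,B0 rp1 wp1
slot 7 (ALU): stall RD_PORT — free A1,Mu2,Ld0,B0 rp1 wp1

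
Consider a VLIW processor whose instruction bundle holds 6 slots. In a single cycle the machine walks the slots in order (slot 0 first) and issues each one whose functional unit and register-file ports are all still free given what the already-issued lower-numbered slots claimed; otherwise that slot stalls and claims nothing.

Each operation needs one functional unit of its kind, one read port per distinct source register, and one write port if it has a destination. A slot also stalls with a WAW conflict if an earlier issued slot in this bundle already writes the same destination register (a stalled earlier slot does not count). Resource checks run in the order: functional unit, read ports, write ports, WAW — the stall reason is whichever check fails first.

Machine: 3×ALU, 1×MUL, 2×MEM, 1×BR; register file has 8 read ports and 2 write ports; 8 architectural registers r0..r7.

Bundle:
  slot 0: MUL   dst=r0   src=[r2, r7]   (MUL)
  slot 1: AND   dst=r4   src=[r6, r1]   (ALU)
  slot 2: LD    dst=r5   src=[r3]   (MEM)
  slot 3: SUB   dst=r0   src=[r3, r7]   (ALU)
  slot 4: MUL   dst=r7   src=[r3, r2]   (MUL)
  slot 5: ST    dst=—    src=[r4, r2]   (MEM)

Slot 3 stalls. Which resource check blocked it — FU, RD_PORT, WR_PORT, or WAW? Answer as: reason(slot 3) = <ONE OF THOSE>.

[0] MUL needs rd=2 wr=1: ok; after: ALU=3 MUL=0 MEM=2 BR=1, R=6, W=1
[1] ALU needs rd=2 wr=1: ok; after: ALU=2 MUL=0 MEM=2 BR=1, R=4, W=0
[2] MEM needs rd=1 wr=1: WR_PORT; after: ALU=2 MUL=0 MEM=2 BR=1, R=4, W=0
[3] ALU needs rd=2 wr=1: WR_PORT; after: ALU=2 MUL=0 MEM=2 BR=1, R=4, W=0
[4] MUL needs rd=2 wr=1: FU; after: ALU=2 MUL=0 MEM=2 BR=1, R=4, W=0
[5] MEM needs rd=2 wr=0: ok; after: ALU=2 MUL=0 MEM=1 BR=1, R=2, W=0

reason(slot 3) = WR_PORT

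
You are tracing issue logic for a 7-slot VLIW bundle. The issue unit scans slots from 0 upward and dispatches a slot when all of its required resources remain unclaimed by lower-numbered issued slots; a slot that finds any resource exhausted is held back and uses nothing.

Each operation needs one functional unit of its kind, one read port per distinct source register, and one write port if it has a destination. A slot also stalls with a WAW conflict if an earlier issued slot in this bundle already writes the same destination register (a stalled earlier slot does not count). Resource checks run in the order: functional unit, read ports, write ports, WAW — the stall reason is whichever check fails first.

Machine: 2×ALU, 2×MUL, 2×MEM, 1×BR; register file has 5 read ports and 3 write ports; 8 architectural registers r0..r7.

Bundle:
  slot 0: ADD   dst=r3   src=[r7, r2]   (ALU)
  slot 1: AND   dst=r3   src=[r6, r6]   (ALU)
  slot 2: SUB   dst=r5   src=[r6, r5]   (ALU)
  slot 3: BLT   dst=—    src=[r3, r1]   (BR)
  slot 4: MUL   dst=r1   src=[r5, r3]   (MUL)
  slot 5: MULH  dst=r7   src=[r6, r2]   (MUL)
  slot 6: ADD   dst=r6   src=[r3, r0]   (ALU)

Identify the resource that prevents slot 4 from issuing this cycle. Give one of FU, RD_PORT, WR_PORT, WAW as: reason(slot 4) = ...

reason(slot 4) = RD_PORT

(0) want 1×ALU +2rd +1wr — yes → AL1|MU2|ME2|BR1|rd3|wr2
(1) want 1×ALU +1rd +1wr — WAW → AL1|MU2|ME2|BR1|rd3|wr2
(2) want 1×ALU +2rd +1wr — yes → AL0|MU2|ME2|BR1|rd1|wr1
(3) want 1×BR +2rd +0wr — RD_PORT → AL0|MU2|ME2|BR1|rd1|wr1
(4) want 1×MUL +2rd +1wr — RD_PORT → AL0|MU2|ME2|BR1|rd1|wr1
(5) want 1×MUL +2rd +1wr — RD_PORT → AL0|MU2|ME2|BR1|rd1|wr1
(6) want 1×ALU +2rd +1wr — FU → AL0|MU2|ME2|BR1|rd1|wr1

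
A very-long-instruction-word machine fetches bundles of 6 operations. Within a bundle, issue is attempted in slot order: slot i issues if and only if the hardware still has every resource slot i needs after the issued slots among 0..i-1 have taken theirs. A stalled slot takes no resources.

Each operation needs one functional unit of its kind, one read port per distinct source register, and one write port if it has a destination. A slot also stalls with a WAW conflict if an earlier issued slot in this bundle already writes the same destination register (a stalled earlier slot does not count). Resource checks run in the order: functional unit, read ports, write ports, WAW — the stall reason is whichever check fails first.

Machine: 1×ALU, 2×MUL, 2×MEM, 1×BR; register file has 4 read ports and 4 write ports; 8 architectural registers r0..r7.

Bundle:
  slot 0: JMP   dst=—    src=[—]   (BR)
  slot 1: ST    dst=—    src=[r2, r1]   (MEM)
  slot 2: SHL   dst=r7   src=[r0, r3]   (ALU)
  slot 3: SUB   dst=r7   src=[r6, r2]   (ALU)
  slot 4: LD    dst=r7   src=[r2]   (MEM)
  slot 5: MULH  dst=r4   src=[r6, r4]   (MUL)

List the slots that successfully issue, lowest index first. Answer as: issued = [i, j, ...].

#0 BR src=- dispatched  <A:1 Mu:2 Ld:2 B:0 rd:4 wr:4>
#1 MEM src=r2,r1 dispatched  <A:1 Mu:2 Ld:1 B:0 rd:2 wr:4>
#2 ALU src=r0,r3 dispatched  <A:0 Mu:2 Ld:1 B:0 rd:0 wr:3>
#3 ALU src=r6,r2 held:FU  <A:0 Mu:2 Ld:1 B:0 rd:0 wr:3>
#4 MEM src=r2 held:RD_PORT  <A:0 Mu:2 Ld:1 B:0 rd:0 wr:3>
#5 MUL src=r6,r4 held:RD_PORT  <A:0 Mu:2 Ld:1 B:0 rd:0 wr:3>

issued = [0, 1, 2]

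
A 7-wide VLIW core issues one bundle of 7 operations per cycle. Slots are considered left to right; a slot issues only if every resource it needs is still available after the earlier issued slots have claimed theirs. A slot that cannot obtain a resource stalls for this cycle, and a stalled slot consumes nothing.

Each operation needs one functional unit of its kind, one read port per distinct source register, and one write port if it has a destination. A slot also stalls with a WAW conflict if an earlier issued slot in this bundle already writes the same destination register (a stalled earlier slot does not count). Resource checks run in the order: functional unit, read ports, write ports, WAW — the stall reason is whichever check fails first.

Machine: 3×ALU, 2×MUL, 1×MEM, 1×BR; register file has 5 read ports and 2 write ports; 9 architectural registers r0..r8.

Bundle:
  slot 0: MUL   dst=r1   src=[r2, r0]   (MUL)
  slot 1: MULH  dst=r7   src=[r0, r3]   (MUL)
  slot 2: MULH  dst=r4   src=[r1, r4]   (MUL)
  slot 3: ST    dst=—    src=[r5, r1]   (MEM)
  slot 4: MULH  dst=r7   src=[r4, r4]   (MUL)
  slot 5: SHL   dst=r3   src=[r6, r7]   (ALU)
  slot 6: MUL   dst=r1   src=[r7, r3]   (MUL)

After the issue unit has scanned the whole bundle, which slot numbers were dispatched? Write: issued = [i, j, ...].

issued = [0, 1]

  0. MUL→r1 ⇒ go  {3A/1Mu/1Ld/1B | 3r 1w}
  1. MUL→r7 ⇒ go  {3A/0Mu/1Ld/1B | 1r 0w}
  2. MUL→r4 ⇒ no(FU)  {3A/0Mu/1Ld/1B | 1r 0w}
  3. MEM ⇒ no(RD_PORT)  {3A/0Mu/1Ld/1B | 1r 0w}
  4. MUL→r7 ⇒ no(FU)  {3A/0Mu/1Ld/1B | 1r 0w}
  5. ALU→r3 ⇒ no(RD_PORT)  {3A/0Mu/1Ld/1B | 1r 0w}
  6. MUL→r1 ⇒ no(FU)  {3A/0Mu/1Ld/1B | 1r 0w}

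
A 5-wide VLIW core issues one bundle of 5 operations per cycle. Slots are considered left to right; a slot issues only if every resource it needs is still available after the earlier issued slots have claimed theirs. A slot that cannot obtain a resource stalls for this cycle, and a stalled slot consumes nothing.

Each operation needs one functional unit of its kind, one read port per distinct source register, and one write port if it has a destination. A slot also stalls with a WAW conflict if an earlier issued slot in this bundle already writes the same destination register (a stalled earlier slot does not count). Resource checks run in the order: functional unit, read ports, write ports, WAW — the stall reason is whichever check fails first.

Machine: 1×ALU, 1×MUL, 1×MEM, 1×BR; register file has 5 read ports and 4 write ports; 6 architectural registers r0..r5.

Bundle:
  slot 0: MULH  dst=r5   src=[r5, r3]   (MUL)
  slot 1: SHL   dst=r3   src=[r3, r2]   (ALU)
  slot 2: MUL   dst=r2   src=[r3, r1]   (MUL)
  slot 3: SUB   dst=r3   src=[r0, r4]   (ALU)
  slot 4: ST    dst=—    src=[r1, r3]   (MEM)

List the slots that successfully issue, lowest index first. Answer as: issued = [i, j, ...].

[0] MUL needs rd=2 wr=1: ok; after: ALU=1 MUL=0 MEM=1 BR=1, R=3, W=3
[1] ALU needs rd=2 wr=1: ok; after: ALU=0 MUL=0 MEM=1 BR=1, R=1, W=2
[2] MUL needs rd=2 wr=1: FU; after: ALU=0 MUL=0 MEM=1 BR=1, R=1, W=2
[3] ALU needs rd=2 wr=1: FU; after: ALU=0 MUL=0 MEM=1 BR=1, R=1, W=2
[4] MEM needs rd=2 wr=0: RD_PORT; after: ALU=0 MUL=0 MEM=1 BR=1, R=1, W=2

issued = [0, 1]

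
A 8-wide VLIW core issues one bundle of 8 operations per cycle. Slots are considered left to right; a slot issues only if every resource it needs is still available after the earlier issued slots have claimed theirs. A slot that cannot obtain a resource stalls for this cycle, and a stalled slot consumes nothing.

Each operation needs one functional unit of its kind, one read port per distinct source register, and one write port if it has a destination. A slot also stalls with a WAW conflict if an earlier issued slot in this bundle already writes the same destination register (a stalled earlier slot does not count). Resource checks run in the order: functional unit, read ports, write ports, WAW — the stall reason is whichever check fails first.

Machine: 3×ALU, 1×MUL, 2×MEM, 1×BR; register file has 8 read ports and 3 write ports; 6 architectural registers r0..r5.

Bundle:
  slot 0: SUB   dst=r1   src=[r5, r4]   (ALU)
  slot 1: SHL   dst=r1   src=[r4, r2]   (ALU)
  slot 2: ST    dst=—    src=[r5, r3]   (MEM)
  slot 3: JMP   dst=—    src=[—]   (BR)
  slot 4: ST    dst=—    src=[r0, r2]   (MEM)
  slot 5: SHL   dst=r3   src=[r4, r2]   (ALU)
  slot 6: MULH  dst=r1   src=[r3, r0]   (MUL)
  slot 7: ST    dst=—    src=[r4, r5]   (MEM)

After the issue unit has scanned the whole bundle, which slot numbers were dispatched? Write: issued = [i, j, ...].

slot 0 (ALU): ISSUE — free A2,Mu1,Ld2,B1 rp6 wp2
slot 1 (ALU): stall WAW — free A2,Mu1,Ld2,B1 rp6 wp2
slot 2 (MEM): ISSUE — free A2,Mu1,Ld1,B1 rp4 wp2
slot 3 (BR): ISSUE — free A2,Mu1,Ld1,B0 rp4 wp2
slot 4 (MEM): ISSUE — free A2,Mu1,Ld0,B0 rp2 wp2
slot 5 (ALU): ISSUE — free A1,Mu1,Ld0,B0 rp0 wp1
slot 6 (MUL): stall RD_PORT — free A1,Mu1,Ld0,B0 rp0 wp1
slot 7 (MEM): stall FU — free A1,Mu1,Ld0,B0 rp0 wp1

issued = [0, 2, 3, 4, 5]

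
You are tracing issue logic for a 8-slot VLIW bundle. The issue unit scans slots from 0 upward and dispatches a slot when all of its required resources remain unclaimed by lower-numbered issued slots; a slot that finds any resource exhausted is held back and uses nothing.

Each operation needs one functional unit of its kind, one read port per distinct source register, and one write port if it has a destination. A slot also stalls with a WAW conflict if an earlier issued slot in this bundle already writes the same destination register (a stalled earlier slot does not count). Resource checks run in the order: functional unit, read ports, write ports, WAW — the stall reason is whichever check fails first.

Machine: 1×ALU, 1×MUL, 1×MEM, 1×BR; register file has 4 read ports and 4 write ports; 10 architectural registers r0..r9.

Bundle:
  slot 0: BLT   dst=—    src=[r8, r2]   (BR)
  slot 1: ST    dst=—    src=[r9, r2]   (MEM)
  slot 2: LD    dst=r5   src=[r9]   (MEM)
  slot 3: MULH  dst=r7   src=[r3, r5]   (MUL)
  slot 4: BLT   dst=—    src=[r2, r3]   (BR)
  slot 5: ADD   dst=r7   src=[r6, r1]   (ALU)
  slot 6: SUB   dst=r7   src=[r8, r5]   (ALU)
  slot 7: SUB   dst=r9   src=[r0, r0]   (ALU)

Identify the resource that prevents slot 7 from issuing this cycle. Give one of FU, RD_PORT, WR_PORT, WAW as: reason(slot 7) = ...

reason(slot 7) = RD_PORT

#0 BR src=r8,r2 dispatched  <A:1 Mu:1 Ld:1 B:0 rd:2 wr:4>
#1 MEM src=r9,r2 dispatched  <A:1 Mu:1 Ld:0 B:0 rd:0 wr:4>
#2 MEM src=r9 held:FU  <A:1 Mu:1 Ld:0 B:0 rd:0 wr:4>
#3 MUL src=r3,r5 held:RD_PORT  <A:1 Mu:1 Ld:0 B:0 rd:0 wr:4>
#4 BR src=r2,r3 held:FU  <A:1 Mu:1 Ld:0 B:0 rd:0 wr:4>
#5 ALU src=r6,r1 held:RD_PORT  <A:1 Mu:1 Ld:0 B:0 rd:0 wr:4>
#6 ALU src=r8,r5 held:RD_PORT  <A:1 Mu:1 Ld:0 B:0 rd:0 wr:4>
#7 ALU src=r0,r0 held:RD_PORT  <A:1 Mu:1 Ld:0 B:0 rd:0 wr:4>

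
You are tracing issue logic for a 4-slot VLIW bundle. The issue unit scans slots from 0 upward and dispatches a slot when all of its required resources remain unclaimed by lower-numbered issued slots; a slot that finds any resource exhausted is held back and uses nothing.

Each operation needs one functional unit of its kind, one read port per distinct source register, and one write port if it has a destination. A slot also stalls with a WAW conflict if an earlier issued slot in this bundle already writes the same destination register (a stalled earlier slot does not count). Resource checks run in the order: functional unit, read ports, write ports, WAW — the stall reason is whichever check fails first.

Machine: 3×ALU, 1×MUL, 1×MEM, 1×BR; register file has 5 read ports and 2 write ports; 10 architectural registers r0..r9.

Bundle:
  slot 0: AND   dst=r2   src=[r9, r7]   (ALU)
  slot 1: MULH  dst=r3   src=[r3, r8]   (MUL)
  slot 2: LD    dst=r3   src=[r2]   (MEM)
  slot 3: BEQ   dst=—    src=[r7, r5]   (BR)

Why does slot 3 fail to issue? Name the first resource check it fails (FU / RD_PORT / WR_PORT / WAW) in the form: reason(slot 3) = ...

reason(slot 3) = RD_PORT

#0 ALU src=r9,r7 dispatched  <A:2 Mu:1 Ld:1 B:1 rd:3 wr:1>
#1 MUL src=r3,r8 dispatched  <A:2 Mu:0 Ld:1 B:1 rd:1 wr:0>
#2 MEM src=r2 held:WR_PORT  <A:2 Mu:0 Ld:1 B:1 rd:1 wr:0>
#3 BR src=r7,r5 held:RD_PORT  <A:2 Mu:0 Ld:1 B:1 rd:1 wr:0>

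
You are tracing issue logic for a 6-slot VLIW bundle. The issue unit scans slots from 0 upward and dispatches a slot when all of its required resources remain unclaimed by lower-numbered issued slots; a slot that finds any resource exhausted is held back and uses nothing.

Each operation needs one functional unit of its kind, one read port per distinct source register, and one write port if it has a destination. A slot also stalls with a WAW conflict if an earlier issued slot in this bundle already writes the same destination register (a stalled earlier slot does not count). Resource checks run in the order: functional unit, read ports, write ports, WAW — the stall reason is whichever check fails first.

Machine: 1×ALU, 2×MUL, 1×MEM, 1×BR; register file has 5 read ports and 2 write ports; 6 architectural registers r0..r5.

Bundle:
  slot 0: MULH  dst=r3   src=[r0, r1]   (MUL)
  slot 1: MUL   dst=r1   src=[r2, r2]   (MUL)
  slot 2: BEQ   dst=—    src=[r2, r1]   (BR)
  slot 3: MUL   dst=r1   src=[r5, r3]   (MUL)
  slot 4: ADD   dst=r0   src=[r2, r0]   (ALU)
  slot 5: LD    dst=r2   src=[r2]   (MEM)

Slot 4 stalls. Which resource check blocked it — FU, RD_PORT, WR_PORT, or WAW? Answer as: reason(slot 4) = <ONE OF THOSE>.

#0 MUL src=r0,r1 dispatched  <A:1 Mu:1 Ld:1 B:1 rd:3 wr:1>
#1 MUL src=r2,r2 dispatched  <A:1 Mu:0 Ld:1 B:1 rd:2 wr:0>
#2 BR src=r2,r1 dispatched  <A:1 Mu:0 Ld:1 B:0 rd:0 wr:0>
#3 MUL src=r5,r3 held:FU  <A:1 Mu:0 Ld:1 B:0 rd:0 wr:0>
#4 ALU src=r2,r0 held:RD_PORT  <A:1 Mu:0 Ld:1 B:0 rd:0 wr:0>
#5 MEM src=r2 held:RD_PORT  <A:1 Mu:0 Ld:1 B:0 rd:0 wr:0>

reason(slot 4) = RD_PORT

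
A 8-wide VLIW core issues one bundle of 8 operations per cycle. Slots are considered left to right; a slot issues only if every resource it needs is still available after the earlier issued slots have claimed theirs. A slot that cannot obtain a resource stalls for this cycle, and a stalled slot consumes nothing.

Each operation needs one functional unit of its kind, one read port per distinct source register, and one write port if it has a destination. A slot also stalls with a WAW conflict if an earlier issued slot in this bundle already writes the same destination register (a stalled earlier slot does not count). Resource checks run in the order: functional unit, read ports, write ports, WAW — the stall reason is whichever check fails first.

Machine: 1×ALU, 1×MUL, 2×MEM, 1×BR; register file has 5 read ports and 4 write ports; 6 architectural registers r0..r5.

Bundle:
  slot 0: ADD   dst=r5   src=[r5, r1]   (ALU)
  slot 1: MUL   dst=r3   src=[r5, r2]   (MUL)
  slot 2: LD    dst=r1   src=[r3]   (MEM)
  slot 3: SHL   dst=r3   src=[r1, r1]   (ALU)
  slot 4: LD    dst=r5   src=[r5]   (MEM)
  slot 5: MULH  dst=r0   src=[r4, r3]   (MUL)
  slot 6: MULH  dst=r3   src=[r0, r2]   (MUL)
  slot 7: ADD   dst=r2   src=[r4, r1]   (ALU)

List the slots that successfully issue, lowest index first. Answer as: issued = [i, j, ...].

issued = [0, 1, 2]

  0. ALU→r5 ⇒ go  {0A/1Mu/2Ld/1B | 3r 3w}
  1. MUL→r3 ⇒ go  {0A/0Mu/2Ld/1B | 1r 2w}
  2. MEM→r1 ⇒ go  {0A/0Mu/1Ld/1B | 0r 1w}
  3. ALU→r3 ⇒ no(FU)  {0A/0Mu/1Ld/1B | 0r 1w}
  4. MEM→r5 ⇒ no(RD_PORT)  {0A/0Mu/1Ld/1B | 0r 1w}
  5. MUL→r0 ⇒ no(FU)  {0A/0Mu/1Ld/1B | 0r 1w}
  6. MUL→r3 ⇒ no(FU)  {0A/0Mu/1Ld/1B | 0r 1w}
  7. ALU→r2 ⇒ no(FU)  {0A/0Mu/1Ld/1B | 0r 1w}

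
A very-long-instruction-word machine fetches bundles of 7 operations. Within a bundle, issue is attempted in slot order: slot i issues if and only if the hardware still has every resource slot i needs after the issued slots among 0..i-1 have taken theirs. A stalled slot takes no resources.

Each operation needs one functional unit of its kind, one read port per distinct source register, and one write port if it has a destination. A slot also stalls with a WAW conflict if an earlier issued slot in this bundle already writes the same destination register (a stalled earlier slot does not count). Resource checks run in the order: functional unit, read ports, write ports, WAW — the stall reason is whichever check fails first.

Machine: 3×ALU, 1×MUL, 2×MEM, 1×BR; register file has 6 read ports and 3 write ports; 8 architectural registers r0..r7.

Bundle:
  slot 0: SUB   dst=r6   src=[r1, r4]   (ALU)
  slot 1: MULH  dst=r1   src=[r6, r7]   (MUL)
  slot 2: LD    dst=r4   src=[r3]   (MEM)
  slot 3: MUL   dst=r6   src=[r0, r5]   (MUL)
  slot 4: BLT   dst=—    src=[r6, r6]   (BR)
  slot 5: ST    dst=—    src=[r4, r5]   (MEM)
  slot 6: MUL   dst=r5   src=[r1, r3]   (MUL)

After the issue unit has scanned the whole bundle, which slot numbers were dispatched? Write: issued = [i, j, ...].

[0] ALU needs rd=2 wr=1: ok; after: ALU=2 MUL=1 MEM=2 BR=1, R=4, W=2
[1] MUL needs rd=2 wr=1: ok; after: ALU=2 MUL=0 MEM=2 BR=1, R=2, W=1
[2] MEM needs rd=1 wr=1: ok; after: ALU=2 MUL=0 MEM=1 BR=1, R=1, W=0
[3] MUL needs rd=2 wr=1: FU; after: ALU=2 MUL=0 MEM=1 BR=1, R=1, W=0
[4] BR needs rd=1 wr=0: ok; after: ALU=2 MUL=0 MEM=1 BR=0, R=0, W=0
[5] MEM needs rd=2 wr=0: RD_PORT; after: ALU=2 MUL=0 MEM=1 BR=0, R=0, W=0
[6] MUL needs rd=2 wr=1: FU; after: ALU=2 MUL=0 MEM=1 BR=0, R=0, W=0

issued = [0, 1, 2, 4]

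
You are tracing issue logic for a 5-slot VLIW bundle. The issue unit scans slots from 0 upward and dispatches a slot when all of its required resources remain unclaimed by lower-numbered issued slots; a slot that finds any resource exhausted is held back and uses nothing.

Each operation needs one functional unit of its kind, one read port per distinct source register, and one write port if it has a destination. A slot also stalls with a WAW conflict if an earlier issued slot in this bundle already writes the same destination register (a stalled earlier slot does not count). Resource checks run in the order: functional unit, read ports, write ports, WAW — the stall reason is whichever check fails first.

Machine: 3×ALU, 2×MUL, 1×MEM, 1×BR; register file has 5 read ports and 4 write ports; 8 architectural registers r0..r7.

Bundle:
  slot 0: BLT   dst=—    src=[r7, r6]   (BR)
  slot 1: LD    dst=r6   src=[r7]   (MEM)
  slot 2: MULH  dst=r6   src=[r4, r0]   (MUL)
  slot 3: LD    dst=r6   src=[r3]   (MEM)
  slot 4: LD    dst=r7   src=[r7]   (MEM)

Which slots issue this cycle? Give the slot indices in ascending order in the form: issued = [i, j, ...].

issued = [0, 1]

#0 BR src=r7,r6 dispatched  <A:3 Mu:2 Ld:1 B:0 rd:3 wr:4>
#1 MEM src=r7 dispatched  <A:3 Mu:2 Ld:0 B:0 rd:2 wr:3>
#2 MUL src=r4,r0 held:WAW  <A:3 Mu:2 Ld:0 B:0 rd:2 wr:3>
#3 MEM src=r3 held:FU  <A:3 Mu:2 Ld:0 B:0 rd:2 wr:3>
#4 MEM src=r7 held:FU  <A:3 Mu:2 Ld:0 B:0 rd:2 wr:3>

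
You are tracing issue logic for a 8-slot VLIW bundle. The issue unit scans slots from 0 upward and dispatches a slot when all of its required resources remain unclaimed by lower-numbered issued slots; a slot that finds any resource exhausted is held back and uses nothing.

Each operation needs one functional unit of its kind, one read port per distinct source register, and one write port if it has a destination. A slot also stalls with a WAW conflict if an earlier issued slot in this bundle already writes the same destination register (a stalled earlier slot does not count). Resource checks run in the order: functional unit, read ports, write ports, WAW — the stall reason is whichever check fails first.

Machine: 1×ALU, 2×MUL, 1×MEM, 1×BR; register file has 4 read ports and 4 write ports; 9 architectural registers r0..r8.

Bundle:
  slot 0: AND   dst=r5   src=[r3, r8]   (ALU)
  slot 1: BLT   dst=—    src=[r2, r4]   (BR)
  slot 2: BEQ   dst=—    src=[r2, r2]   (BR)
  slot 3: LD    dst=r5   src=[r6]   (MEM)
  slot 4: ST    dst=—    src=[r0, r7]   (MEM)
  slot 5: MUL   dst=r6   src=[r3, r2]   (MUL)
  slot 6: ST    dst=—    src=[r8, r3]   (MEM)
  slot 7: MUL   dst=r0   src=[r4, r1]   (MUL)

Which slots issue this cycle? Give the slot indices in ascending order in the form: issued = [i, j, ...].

issued = [0, 1]

[0] ALU needs rd=2 wr=1: ok; after: ALU=0 MUL=2 MEM=1 BR=1, R=2, W=3
[1] BR needs rd=2 wr=0: ok; after: ALU=0 MUL=2 MEM=1 BR=0, R=0, W=3
[2] BR needs rd=1 wr=0: FU; after: ALU=0 MUL=2 MEM=1 BR=0, R=0, W=3
[3] MEM needs rd=1 wr=1: RD_PORT; after: ALU=0 MUL=2 MEM=1 BR=0, R=0, W=3
[4] MEM needs rd=2 wr=0: RD_PORT; after: ALU=0 MUL=2 MEM=1 BR=0, R=0, W=3
[5] MUL needs rd=2 wr=1: RD_PORT; after: ALU=0 MUL=2 MEM=1 BR=0, R=0, W=3
[6] MEM needs rd=2 wr=0: RD_PORT; after: ALU=0 MUL=2 MEM=1 BR=0, R=0, W=3
[7] MUL needs rd=2 wr=1: RD_PORT; after: ALU=0 MUL=2 MEM=1 BR=0, R=0, W=3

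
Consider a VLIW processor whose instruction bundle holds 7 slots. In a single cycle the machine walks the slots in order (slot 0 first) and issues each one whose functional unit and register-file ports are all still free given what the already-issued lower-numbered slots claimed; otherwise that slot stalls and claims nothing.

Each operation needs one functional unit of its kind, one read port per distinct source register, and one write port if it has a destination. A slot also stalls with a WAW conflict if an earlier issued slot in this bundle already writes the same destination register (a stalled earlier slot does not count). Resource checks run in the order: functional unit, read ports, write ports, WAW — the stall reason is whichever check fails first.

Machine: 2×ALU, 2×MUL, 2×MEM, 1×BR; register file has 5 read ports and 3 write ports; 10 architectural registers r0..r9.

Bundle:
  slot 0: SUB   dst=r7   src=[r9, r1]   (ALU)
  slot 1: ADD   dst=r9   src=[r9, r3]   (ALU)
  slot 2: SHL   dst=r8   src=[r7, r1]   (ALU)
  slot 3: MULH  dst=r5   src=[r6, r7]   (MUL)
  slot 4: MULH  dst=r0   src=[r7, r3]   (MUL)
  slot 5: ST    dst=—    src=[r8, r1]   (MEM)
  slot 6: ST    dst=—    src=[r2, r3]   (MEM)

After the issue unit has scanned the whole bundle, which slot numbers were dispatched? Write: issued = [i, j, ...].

(0) want 1×ALU +2rd +1wr — yes → AL1|MU2|ME2|BR1|rd3|wr2
(1) want 1×ALU +2rd +1wr — yes → AL0|MU2|ME2|BR1|rd1|wr1
(2) want 1×ALU +2rd +1wr — FU → AL0|MU2|ME2|BR1|rd1|wr1
(3) want 1×MUL +2rd +1wr — RD_PORT → AL0|MU2|ME2|BR1|rd1|wr1
(4) want 1×MUL +2rd +1wr — RD_PORT → AL0|MU2|ME2|BR1|rd1|wr1
(5) want 1×MEM +2rd +0wr — RD_PORT → AL0|MU2|ME2|BR1|rd1|wr1
(6) want 1×MEM +2rd +0wr — RD_PORT → AL0|MU2|ME2|BR1|rd1|wr1

issued = [0, 1]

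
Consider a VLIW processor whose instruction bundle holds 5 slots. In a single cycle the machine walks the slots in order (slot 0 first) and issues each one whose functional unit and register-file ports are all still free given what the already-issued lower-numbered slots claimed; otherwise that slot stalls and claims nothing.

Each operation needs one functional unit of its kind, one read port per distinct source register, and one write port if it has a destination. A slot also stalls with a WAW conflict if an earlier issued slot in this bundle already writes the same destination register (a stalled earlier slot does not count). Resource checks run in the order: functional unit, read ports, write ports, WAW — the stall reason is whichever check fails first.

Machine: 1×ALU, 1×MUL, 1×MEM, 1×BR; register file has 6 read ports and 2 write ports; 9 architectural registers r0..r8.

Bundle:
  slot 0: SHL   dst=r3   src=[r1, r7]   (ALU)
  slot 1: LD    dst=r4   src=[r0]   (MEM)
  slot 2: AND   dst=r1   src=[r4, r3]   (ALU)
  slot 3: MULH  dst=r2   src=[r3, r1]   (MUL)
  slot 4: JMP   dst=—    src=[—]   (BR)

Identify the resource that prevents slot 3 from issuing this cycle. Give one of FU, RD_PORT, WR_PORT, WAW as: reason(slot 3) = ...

reason(slot 3) = WR_PORT

(0) want 1×ALU +2rd +1wr — yes → AL0|MU1|ME1|BR1|rd4|wr1
(1) want 1×MEM +1rd +1wr — yes → AL0|MU1|ME0|BR1|rd3|wr0
(2) want 1×ALU +2rd +1wr — FU → AL0|MU1|ME0|BR1|rd3|wr0
(3) want 1×MUL +2rd +1wr — WR_PORT → AL0|MU1|ME0|BR1|rd3|wr0
(4) want 1×BR +0rd +0wr — yes → AL0|MU1|ME0|BR0|rd3|wr0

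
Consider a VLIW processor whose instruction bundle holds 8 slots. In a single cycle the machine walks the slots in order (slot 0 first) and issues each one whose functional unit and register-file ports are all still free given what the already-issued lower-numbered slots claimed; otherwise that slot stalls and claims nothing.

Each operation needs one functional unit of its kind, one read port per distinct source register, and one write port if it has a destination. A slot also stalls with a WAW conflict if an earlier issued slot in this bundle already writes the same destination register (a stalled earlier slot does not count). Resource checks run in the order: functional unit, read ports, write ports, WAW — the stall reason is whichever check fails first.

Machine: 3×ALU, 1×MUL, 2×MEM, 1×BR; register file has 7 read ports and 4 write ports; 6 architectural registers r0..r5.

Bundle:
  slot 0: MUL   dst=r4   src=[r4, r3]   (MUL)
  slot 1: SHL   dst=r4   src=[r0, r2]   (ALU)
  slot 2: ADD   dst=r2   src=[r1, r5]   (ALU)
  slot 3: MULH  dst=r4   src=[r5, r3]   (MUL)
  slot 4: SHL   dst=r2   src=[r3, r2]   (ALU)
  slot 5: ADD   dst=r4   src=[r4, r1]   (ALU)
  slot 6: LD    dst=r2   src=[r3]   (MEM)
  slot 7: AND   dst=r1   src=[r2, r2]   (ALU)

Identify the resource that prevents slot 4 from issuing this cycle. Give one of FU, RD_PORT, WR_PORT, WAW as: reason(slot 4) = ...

reason(slot 4) = WAW

slot 0 (MUL): ISSUE — free A3,Mu0,Ld2,B1 rp5 wp3
slot 1 (ALU): stall WAW — free A3,Mu0,Ld2,B1 rp5 wp3
slot 2 (ALU): ISSUE — free A2,Mu0,Ld2,B1 rp3 wp2
slot 3 (MUL): stall FU — free A2,Mu0,Ld2,B1 rp3 wp2
slot 4 (ALU): stall WAW — free A2,Mu0,Ld2,B1 rp3 wp2
slot 5 (ALU): stall WAW — free A2,Mu0,Ld2,B1 rp3 wp2
slot 6 (MEM): stall WAW — free A2,Mu0,Ld2,B1 rp3 wp2
slot 7 (ALU): ISSUE — free A1,Mu0,Ld2,B1 rp2 wp1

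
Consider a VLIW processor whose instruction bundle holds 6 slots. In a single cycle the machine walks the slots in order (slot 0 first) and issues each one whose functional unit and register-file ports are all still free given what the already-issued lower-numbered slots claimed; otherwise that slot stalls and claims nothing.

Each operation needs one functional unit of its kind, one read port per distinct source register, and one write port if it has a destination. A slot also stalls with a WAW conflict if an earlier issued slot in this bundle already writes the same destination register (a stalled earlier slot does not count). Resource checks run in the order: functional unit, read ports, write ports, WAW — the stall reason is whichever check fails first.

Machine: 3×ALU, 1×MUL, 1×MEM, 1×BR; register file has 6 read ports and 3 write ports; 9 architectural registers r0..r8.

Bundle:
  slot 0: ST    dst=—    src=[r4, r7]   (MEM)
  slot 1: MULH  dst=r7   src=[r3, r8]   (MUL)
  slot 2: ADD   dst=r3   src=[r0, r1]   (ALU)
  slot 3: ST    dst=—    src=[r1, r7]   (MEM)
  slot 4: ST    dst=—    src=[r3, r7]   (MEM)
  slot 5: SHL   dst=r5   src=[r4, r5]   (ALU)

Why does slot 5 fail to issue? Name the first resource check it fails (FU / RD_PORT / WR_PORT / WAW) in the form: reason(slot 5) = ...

reason(slot 5) = RD_PORT

#0 MEM src=r4,r7 dispatched  <A:3 Mu:1 Ld:0 B:1 rd:4 wr:3>
#1 MUL src=r3,r8 dispatched  <A:3 Mu:0 Ld:0 B:1 rd:2 wr:2>
#2 ALU src=r0,r1 dispatched  <A:2 Mu:0 Ld:0 B:1 rd:0 wr:1>
#3 MEM src=r1,r7 held:FU  <A:2 Mu:0 Ld:0 B:1 rd:0 wr:1>
#4 MEM src=r3,r7 held:FU  <A:2 Mu:0 Ld:0 B:1 rd:0 wr:1>
#5 ALU src=r4,r5 held:RD_PORT  <A:2 Mu:0 Ld:0 B:1 rd:0 wr:1>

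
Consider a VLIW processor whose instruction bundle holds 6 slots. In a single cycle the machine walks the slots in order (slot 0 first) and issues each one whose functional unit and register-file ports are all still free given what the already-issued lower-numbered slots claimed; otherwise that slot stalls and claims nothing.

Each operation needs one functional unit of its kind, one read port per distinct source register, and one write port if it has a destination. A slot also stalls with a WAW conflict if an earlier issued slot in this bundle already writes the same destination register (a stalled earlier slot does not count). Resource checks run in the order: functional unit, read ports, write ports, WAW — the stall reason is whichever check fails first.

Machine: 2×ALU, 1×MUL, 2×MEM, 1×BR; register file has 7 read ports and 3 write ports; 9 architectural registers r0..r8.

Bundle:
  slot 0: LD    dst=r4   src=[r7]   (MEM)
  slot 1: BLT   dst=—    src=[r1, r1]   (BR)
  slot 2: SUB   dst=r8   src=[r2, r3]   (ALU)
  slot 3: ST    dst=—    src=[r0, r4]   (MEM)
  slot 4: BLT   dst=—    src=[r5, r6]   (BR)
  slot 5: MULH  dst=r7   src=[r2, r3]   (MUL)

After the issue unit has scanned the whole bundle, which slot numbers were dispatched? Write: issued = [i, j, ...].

issued = [0, 1, 2, 3]

slot 0 (MEM): ISSUE — free A2,Mu1,Ld1,B1 rp6 wp2
slot 1 (BR): ISSUE — free A2,Mu1,Ld1,B0 rp5 wp2
slot 2 (ALU): ISSUE — free A1,Mu1,Ld1,B0 rp3 wp1
slot 3 (MEM): ISSUE — free A1,Mu1,Ld0,B0 rp1 wp1
slot 4 (BR): stall FU — free A1,Mu1,Ld0,B0 rp1 wp1
slot 5 (MUL): stall RD_PORT — free A1,Mu1,Ld0,B0 rp1 wp1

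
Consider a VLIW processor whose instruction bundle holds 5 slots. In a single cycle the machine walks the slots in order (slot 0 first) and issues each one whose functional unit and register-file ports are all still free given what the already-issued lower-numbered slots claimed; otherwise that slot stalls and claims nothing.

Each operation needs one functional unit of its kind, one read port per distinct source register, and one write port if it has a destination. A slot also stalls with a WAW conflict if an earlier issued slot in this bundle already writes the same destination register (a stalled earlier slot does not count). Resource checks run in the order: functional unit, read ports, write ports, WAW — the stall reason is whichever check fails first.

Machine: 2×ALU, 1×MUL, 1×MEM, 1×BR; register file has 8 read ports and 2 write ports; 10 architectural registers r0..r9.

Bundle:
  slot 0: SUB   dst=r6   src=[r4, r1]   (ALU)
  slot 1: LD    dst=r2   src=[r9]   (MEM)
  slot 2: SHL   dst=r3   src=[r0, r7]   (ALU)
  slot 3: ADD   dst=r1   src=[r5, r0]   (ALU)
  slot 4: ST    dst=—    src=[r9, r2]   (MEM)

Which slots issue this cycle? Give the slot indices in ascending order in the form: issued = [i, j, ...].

issued = [0, 1]

  0. ALU→r6 ⇒ go  {1A/1Mu/1Ld/1B | 6r 1w}
  1. MEM→r2 ⇒ go  {1A/1Mu/0Ld/1B | 5r 0w}
  2. ALU→r3 ⇒ no(WR_PORT)  {1A/1Mu/0Ld/1B | 5r 0w}
  3. ALU→r1 ⇒ no(WR_PORT)  {1A/1Mu/0Ld/1B | 5r 0w}
  4. MEM ⇒ no(FU)  {1A/1Mu/0Ld/1B | 5r 0w}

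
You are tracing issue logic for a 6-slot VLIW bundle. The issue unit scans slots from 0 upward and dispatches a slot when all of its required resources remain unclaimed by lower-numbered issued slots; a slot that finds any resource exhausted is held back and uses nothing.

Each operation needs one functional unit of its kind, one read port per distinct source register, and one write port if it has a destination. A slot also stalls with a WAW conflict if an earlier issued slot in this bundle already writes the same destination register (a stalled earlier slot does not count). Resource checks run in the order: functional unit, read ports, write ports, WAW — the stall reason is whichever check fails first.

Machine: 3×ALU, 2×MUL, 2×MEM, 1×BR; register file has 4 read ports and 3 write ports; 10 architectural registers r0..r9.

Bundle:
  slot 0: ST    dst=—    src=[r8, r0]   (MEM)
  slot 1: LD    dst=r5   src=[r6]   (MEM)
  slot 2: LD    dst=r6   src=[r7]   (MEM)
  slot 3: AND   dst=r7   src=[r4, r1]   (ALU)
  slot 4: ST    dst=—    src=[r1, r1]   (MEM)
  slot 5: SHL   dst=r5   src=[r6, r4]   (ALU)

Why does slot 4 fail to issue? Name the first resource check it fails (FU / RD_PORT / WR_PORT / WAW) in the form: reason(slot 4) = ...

slot 0 (MEM): ISSUE — free A3,Mu2,Ld1,B1 rp2 wp3
slot 1 (MEM): ISSUE — free A3,Mu2,Ld0,B1 rp1 wp2
slot 2 (MEM): stall FU — free A3,Mu2,Ld0,B1 rp1 wp2
slot 3 (ALU): stall RD_PORT — free A3,Mu2,Ld0,B1 rp1 wp2
slot 4 (MEM): stall FU — free A3,Mu2,Ld0,B1 rp1 wp2
slot 5 (ALU): stall RD_PORT — free A3,Mu2,Ld0,B1 rp1 wp2

reason(slot 4) = FU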